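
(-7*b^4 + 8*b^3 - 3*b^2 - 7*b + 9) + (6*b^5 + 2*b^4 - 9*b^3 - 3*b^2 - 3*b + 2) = 6*b^5 - 5*b^4 - b^3 - 6*b^2 - 10*b + 11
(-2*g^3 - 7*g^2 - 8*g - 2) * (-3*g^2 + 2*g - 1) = 6*g^5 + 17*g^4 + 12*g^3 - 3*g^2 + 4*g + 2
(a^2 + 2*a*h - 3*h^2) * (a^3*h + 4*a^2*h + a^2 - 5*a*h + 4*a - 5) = a^5*h + 2*a^4*h^2 + 4*a^4*h + a^4 - 3*a^3*h^3 + 8*a^3*h^2 - 3*a^3*h + 4*a^3 - 12*a^2*h^3 - 13*a^2*h^2 + 8*a^2*h - 5*a^2 + 15*a*h^3 - 12*a*h^2 - 10*a*h + 15*h^2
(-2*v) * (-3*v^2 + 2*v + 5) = 6*v^3 - 4*v^2 - 10*v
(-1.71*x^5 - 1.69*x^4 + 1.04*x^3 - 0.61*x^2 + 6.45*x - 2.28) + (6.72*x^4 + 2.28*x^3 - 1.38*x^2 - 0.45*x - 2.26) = -1.71*x^5 + 5.03*x^4 + 3.32*x^3 - 1.99*x^2 + 6.0*x - 4.54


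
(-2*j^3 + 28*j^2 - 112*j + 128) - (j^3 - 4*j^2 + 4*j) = -3*j^3 + 32*j^2 - 116*j + 128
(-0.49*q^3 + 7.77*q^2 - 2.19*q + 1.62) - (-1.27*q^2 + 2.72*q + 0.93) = -0.49*q^3 + 9.04*q^2 - 4.91*q + 0.69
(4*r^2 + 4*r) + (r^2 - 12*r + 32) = 5*r^2 - 8*r + 32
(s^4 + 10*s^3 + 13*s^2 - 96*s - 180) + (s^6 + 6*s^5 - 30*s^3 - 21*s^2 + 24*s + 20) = s^6 + 6*s^5 + s^4 - 20*s^3 - 8*s^2 - 72*s - 160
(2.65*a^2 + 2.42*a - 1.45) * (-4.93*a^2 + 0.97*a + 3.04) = -13.0645*a^4 - 9.3601*a^3 + 17.5519*a^2 + 5.9503*a - 4.408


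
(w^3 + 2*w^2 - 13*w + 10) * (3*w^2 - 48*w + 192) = 3*w^5 - 42*w^4 + 57*w^3 + 1038*w^2 - 2976*w + 1920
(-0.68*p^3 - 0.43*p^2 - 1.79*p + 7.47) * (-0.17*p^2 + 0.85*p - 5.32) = 0.1156*p^5 - 0.5049*p^4 + 3.5564*p^3 - 0.5038*p^2 + 15.8723*p - 39.7404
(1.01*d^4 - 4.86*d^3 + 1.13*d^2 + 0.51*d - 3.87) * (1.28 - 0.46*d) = -0.4646*d^5 + 3.5284*d^4 - 6.7406*d^3 + 1.2118*d^2 + 2.433*d - 4.9536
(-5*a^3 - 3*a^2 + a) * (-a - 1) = 5*a^4 + 8*a^3 + 2*a^2 - a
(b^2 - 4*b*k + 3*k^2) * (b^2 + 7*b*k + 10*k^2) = b^4 + 3*b^3*k - 15*b^2*k^2 - 19*b*k^3 + 30*k^4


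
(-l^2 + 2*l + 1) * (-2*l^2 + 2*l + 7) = 2*l^4 - 6*l^3 - 5*l^2 + 16*l + 7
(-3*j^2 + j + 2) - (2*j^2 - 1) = -5*j^2 + j + 3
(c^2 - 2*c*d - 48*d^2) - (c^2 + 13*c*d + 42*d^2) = -15*c*d - 90*d^2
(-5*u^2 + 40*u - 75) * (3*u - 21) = -15*u^3 + 225*u^2 - 1065*u + 1575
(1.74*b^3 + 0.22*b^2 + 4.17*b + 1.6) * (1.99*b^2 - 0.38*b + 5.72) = 3.4626*b^5 - 0.2234*b^4 + 18.1675*b^3 + 2.8578*b^2 + 23.2444*b + 9.152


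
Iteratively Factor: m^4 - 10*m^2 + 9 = (m - 1)*(m^3 + m^2 - 9*m - 9) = (m - 3)*(m - 1)*(m^2 + 4*m + 3) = (m - 3)*(m - 1)*(m + 1)*(m + 3)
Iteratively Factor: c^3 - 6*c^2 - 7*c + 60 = (c - 4)*(c^2 - 2*c - 15) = (c - 4)*(c + 3)*(c - 5)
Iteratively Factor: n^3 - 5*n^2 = (n)*(n^2 - 5*n) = n^2*(n - 5)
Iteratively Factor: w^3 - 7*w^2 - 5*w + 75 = (w - 5)*(w^2 - 2*w - 15) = (w - 5)^2*(w + 3)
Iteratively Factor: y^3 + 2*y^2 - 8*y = (y - 2)*(y^2 + 4*y) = y*(y - 2)*(y + 4)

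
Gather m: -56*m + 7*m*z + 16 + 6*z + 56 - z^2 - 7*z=m*(7*z - 56) - z^2 - z + 72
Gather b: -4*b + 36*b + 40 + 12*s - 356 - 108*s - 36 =32*b - 96*s - 352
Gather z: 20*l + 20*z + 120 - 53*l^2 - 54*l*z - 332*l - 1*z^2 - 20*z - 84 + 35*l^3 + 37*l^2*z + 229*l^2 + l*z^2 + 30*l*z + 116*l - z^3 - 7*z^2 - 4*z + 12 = 35*l^3 + 176*l^2 - 196*l - z^3 + z^2*(l - 8) + z*(37*l^2 - 24*l - 4) + 48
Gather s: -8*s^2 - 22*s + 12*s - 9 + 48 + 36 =-8*s^2 - 10*s + 75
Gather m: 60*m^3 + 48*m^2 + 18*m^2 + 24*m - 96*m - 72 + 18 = 60*m^3 + 66*m^2 - 72*m - 54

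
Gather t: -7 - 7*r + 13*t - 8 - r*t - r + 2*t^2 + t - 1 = -8*r + 2*t^2 + t*(14 - r) - 16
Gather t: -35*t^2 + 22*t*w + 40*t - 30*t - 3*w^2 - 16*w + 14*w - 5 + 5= -35*t^2 + t*(22*w + 10) - 3*w^2 - 2*w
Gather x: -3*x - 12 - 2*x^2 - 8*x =-2*x^2 - 11*x - 12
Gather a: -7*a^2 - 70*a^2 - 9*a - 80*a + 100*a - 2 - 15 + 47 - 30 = -77*a^2 + 11*a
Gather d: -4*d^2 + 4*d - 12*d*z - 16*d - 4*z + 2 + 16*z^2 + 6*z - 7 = -4*d^2 + d*(-12*z - 12) + 16*z^2 + 2*z - 5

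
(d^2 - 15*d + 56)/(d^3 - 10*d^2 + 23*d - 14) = (d - 8)/(d^2 - 3*d + 2)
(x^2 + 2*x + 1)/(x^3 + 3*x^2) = (x^2 + 2*x + 1)/(x^2*(x + 3))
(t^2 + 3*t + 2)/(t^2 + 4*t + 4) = (t + 1)/(t + 2)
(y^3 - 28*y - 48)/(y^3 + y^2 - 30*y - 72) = (y + 2)/(y + 3)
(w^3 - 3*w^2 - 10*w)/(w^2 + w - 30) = w*(w + 2)/(w + 6)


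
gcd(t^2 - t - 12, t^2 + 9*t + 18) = t + 3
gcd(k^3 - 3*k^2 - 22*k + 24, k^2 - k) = k - 1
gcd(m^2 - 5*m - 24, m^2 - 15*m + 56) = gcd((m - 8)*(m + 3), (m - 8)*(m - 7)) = m - 8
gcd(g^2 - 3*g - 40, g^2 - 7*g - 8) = g - 8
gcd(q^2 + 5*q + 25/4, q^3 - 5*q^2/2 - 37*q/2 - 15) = q + 5/2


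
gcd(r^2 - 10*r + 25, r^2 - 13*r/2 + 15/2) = r - 5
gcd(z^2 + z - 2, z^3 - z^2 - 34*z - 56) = z + 2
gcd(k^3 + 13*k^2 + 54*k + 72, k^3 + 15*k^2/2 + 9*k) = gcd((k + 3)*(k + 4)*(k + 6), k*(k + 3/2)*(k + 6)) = k + 6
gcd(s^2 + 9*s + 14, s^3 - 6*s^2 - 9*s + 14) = s + 2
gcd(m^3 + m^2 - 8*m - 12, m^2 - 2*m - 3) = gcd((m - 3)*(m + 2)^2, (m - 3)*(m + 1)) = m - 3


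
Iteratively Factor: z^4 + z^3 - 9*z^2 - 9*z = (z + 3)*(z^3 - 2*z^2 - 3*z) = (z - 3)*(z + 3)*(z^2 + z) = (z - 3)*(z + 1)*(z + 3)*(z)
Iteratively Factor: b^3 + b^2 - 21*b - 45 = (b - 5)*(b^2 + 6*b + 9) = (b - 5)*(b + 3)*(b + 3)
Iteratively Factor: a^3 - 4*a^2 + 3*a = (a - 3)*(a^2 - a) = (a - 3)*(a - 1)*(a)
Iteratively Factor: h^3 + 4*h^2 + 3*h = (h + 3)*(h^2 + h) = (h + 1)*(h + 3)*(h)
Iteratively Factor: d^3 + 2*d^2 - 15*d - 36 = (d - 4)*(d^2 + 6*d + 9) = (d - 4)*(d + 3)*(d + 3)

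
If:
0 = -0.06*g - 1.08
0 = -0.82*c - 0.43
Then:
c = -0.52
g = -18.00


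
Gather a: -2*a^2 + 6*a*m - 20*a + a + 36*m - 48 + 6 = -2*a^2 + a*(6*m - 19) + 36*m - 42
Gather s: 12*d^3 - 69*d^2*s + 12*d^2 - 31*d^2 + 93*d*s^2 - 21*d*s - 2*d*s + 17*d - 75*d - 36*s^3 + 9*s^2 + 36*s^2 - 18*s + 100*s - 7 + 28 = 12*d^3 - 19*d^2 - 58*d - 36*s^3 + s^2*(93*d + 45) + s*(-69*d^2 - 23*d + 82) + 21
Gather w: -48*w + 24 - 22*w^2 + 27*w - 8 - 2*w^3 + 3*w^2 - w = -2*w^3 - 19*w^2 - 22*w + 16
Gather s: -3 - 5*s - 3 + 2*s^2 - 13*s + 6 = 2*s^2 - 18*s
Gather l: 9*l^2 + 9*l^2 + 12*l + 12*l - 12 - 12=18*l^2 + 24*l - 24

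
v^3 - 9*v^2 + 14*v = v*(v - 7)*(v - 2)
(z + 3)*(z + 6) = z^2 + 9*z + 18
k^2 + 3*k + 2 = (k + 1)*(k + 2)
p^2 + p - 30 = (p - 5)*(p + 6)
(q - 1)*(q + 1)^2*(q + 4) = q^4 + 5*q^3 + 3*q^2 - 5*q - 4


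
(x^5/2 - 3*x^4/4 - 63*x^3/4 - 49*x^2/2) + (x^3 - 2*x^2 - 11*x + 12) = x^5/2 - 3*x^4/4 - 59*x^3/4 - 53*x^2/2 - 11*x + 12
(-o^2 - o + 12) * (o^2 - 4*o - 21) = -o^4 + 3*o^3 + 37*o^2 - 27*o - 252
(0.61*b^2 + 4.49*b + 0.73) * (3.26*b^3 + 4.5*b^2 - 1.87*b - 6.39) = 1.9886*b^5 + 17.3824*b^4 + 21.4441*b^3 - 9.0092*b^2 - 30.0562*b - 4.6647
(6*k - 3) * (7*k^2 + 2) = 42*k^3 - 21*k^2 + 12*k - 6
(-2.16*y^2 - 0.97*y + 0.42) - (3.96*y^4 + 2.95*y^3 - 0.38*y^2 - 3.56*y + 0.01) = -3.96*y^4 - 2.95*y^3 - 1.78*y^2 + 2.59*y + 0.41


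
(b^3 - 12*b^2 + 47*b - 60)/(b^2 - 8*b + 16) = (b^2 - 8*b + 15)/(b - 4)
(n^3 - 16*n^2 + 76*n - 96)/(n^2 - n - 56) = (n^2 - 8*n + 12)/(n + 7)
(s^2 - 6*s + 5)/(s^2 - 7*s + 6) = (s - 5)/(s - 6)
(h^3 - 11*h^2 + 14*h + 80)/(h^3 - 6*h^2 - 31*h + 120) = (h^2 - 3*h - 10)/(h^2 + 2*h - 15)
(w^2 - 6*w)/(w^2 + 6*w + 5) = w*(w - 6)/(w^2 + 6*w + 5)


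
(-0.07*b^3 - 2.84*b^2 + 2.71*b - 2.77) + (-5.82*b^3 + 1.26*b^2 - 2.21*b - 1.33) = -5.89*b^3 - 1.58*b^2 + 0.5*b - 4.1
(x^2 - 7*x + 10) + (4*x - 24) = x^2 - 3*x - 14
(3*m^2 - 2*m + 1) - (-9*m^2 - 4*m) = 12*m^2 + 2*m + 1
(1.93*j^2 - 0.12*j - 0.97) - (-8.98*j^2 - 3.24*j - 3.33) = 10.91*j^2 + 3.12*j + 2.36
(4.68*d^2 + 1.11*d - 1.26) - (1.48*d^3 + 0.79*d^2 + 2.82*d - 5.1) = -1.48*d^3 + 3.89*d^2 - 1.71*d + 3.84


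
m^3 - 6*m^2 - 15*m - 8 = (m - 8)*(m + 1)^2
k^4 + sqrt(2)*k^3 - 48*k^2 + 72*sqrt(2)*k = k*(k - 3*sqrt(2))*(k - 2*sqrt(2))*(k + 6*sqrt(2))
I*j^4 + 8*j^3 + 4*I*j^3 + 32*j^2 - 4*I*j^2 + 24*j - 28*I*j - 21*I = (j + 3)*(j - 7*I)*(j - I)*(I*j + I)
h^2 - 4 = (h - 2)*(h + 2)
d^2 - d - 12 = (d - 4)*(d + 3)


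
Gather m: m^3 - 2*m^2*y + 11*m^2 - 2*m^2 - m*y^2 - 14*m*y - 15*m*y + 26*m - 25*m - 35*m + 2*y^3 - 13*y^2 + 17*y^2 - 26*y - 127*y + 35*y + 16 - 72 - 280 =m^3 + m^2*(9 - 2*y) + m*(-y^2 - 29*y - 34) + 2*y^3 + 4*y^2 - 118*y - 336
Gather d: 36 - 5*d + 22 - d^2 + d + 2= -d^2 - 4*d + 60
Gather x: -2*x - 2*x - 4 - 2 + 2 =-4*x - 4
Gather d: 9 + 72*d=72*d + 9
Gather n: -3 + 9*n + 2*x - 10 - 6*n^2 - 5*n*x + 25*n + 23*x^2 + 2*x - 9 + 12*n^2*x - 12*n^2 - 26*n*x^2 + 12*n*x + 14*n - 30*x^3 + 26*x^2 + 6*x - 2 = n^2*(12*x - 18) + n*(-26*x^2 + 7*x + 48) - 30*x^3 + 49*x^2 + 10*x - 24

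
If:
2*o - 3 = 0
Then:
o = 3/2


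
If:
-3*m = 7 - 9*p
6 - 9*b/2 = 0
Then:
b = 4/3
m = 3*p - 7/3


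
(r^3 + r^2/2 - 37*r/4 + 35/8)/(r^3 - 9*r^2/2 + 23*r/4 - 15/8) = (2*r + 7)/(2*r - 3)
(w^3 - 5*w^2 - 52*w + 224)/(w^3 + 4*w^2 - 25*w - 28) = (w - 8)/(w + 1)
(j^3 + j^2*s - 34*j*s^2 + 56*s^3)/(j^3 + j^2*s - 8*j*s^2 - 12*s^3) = (j^3 + j^2*s - 34*j*s^2 + 56*s^3)/(j^3 + j^2*s - 8*j*s^2 - 12*s^3)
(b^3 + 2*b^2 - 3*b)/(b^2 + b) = (b^2 + 2*b - 3)/(b + 1)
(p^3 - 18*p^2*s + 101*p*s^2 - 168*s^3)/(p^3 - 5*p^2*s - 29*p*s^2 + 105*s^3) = (p - 8*s)/(p + 5*s)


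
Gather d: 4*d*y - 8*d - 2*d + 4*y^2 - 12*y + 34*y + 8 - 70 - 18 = d*(4*y - 10) + 4*y^2 + 22*y - 80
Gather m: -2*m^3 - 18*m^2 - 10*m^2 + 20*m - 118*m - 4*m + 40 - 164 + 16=-2*m^3 - 28*m^2 - 102*m - 108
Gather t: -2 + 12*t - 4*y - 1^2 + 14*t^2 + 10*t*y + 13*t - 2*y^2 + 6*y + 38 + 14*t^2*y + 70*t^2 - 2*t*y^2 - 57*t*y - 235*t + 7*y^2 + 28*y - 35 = t^2*(14*y + 84) + t*(-2*y^2 - 47*y - 210) + 5*y^2 + 30*y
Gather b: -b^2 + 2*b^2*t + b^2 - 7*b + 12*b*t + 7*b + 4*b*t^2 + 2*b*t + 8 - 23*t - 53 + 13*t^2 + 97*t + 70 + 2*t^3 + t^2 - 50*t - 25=2*b^2*t + b*(4*t^2 + 14*t) + 2*t^3 + 14*t^2 + 24*t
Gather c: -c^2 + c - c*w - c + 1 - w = -c^2 - c*w - w + 1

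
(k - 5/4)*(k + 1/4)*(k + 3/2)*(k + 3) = k^4 + 7*k^3/2 - 5*k^2/16 - 189*k/32 - 45/32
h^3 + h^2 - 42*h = h*(h - 6)*(h + 7)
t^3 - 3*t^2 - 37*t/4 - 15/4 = (t - 5)*(t + 1/2)*(t + 3/2)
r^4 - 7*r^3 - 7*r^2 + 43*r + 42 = (r - 7)*(r - 3)*(r + 1)*(r + 2)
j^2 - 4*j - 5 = (j - 5)*(j + 1)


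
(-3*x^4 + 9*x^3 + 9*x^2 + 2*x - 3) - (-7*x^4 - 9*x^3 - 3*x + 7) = 4*x^4 + 18*x^3 + 9*x^2 + 5*x - 10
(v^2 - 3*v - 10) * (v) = v^3 - 3*v^2 - 10*v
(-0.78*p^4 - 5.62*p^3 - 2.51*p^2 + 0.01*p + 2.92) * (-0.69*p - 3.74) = 0.5382*p^5 + 6.795*p^4 + 22.7507*p^3 + 9.3805*p^2 - 2.0522*p - 10.9208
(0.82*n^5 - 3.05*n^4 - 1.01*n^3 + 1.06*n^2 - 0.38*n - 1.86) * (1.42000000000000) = 1.1644*n^5 - 4.331*n^4 - 1.4342*n^3 + 1.5052*n^2 - 0.5396*n - 2.6412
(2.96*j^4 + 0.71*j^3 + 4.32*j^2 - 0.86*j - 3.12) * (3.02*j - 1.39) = 8.9392*j^5 - 1.9702*j^4 + 12.0595*j^3 - 8.602*j^2 - 8.227*j + 4.3368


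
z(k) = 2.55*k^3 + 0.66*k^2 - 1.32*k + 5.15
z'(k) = 7.65*k^2 + 1.32*k - 1.32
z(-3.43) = -85.46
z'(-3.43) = 84.15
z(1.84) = 20.84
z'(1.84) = 27.01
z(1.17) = 8.59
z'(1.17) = 10.70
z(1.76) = 18.77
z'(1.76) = 24.70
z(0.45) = 4.92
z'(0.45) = 0.82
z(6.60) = 758.30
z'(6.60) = 340.63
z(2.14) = 30.34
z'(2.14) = 36.54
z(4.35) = 221.79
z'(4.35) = 149.18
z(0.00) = 5.15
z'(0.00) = -1.32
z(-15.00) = -8432.80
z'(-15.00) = 1700.13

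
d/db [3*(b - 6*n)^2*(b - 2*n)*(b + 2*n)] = 12*b^3 - 108*b^2*n + 192*b*n^2 + 144*n^3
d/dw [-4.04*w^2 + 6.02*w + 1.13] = 6.02 - 8.08*w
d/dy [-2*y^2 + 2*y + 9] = 2 - 4*y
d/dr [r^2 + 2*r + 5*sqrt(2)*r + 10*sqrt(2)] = 2*r + 2 + 5*sqrt(2)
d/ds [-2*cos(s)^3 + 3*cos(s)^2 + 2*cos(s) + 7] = 2*(3*cos(s)^2 - 3*cos(s) - 1)*sin(s)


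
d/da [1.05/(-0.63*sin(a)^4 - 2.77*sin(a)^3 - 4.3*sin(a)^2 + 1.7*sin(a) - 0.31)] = (2.646*sin(a)^3 + 8.7255*sin(a)^2 + 9.03*sin(a) - 1.785)*cos(a)/(0.63*sin(a)^4 + 2.77*sin(a)^3 + 4.3*sin(a)^2 - 1.7*sin(a) + 0.31)^2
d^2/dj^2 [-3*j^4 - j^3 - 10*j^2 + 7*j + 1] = -36*j^2 - 6*j - 20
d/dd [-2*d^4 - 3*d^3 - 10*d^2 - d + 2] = -8*d^3 - 9*d^2 - 20*d - 1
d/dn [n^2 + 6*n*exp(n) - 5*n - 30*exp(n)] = 6*n*exp(n) + 2*n - 24*exp(n) - 5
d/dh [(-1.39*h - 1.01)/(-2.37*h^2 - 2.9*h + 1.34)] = (3.2943*h^2 + 4.031*h - (1.39*h + 1.01)*(4.74*h + 2.9) - 1.8626)/(2.37*h^2 + 2.9*h - 1.34)^2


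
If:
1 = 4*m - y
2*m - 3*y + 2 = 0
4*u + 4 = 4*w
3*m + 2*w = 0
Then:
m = 1/2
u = -7/4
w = -3/4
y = 1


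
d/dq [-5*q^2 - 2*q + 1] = -10*q - 2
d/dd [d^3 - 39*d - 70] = 3*d^2 - 39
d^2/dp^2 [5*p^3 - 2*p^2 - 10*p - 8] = 30*p - 4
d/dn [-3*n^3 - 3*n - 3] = -9*n^2 - 3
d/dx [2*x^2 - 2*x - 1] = 4*x - 2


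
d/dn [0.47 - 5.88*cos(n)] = 5.88*sin(n)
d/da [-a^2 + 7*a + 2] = 7 - 2*a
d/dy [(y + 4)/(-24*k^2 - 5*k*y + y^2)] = (-24*k^2 - 5*k*y + y^2 + (5*k - 2*y)*(y + 4))/(24*k^2 + 5*k*y - y^2)^2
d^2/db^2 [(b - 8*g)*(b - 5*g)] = 2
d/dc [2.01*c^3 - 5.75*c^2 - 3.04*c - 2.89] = 6.03*c^2 - 11.5*c - 3.04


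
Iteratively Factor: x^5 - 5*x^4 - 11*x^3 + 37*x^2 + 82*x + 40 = (x + 2)*(x^4 - 7*x^3 + 3*x^2 + 31*x + 20) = (x - 4)*(x + 2)*(x^3 - 3*x^2 - 9*x - 5) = (x - 5)*(x - 4)*(x + 2)*(x^2 + 2*x + 1) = (x - 5)*(x - 4)*(x + 1)*(x + 2)*(x + 1)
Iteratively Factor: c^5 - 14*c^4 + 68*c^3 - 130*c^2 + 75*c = (c - 1)*(c^4 - 13*c^3 + 55*c^2 - 75*c) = (c - 5)*(c - 1)*(c^3 - 8*c^2 + 15*c) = (c - 5)^2*(c - 1)*(c^2 - 3*c) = (c - 5)^2*(c - 3)*(c - 1)*(c)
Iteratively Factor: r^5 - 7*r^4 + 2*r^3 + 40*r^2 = (r)*(r^4 - 7*r^3 + 2*r^2 + 40*r) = r*(r - 5)*(r^3 - 2*r^2 - 8*r) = r*(r - 5)*(r + 2)*(r^2 - 4*r) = r^2*(r - 5)*(r + 2)*(r - 4)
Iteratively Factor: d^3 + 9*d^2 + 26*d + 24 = (d + 3)*(d^2 + 6*d + 8) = (d + 3)*(d + 4)*(d + 2)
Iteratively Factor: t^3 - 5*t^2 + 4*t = (t - 4)*(t^2 - t) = t*(t - 4)*(t - 1)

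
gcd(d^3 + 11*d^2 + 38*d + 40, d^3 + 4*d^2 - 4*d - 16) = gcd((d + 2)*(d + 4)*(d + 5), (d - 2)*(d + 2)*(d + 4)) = d^2 + 6*d + 8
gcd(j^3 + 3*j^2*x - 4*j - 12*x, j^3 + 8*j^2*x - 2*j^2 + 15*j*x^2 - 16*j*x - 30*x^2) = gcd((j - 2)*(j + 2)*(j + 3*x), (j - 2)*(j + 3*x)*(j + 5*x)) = j^2 + 3*j*x - 2*j - 6*x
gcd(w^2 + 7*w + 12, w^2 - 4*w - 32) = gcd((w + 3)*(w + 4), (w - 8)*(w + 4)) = w + 4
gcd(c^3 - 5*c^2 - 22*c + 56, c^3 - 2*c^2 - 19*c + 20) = c + 4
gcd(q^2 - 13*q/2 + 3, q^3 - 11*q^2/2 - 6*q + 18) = q - 6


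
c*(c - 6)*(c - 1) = c^3 - 7*c^2 + 6*c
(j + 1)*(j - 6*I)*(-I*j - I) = -I*j^3 - 6*j^2 - 2*I*j^2 - 12*j - I*j - 6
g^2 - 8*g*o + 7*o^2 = (g - 7*o)*(g - o)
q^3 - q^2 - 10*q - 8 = (q - 4)*(q + 1)*(q + 2)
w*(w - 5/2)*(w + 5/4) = w^3 - 5*w^2/4 - 25*w/8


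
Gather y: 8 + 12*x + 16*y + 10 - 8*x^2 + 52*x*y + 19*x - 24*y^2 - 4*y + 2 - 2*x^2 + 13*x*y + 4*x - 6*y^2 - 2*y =-10*x^2 + 35*x - 30*y^2 + y*(65*x + 10) + 20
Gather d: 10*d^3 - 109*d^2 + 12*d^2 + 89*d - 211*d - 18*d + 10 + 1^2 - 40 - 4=10*d^3 - 97*d^2 - 140*d - 33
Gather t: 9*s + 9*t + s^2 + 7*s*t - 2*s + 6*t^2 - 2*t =s^2 + 7*s + 6*t^2 + t*(7*s + 7)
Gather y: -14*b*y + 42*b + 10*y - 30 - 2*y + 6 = 42*b + y*(8 - 14*b) - 24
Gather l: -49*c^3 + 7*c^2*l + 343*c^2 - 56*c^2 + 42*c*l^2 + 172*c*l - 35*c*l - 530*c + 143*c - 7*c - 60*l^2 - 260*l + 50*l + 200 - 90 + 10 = -49*c^3 + 287*c^2 - 394*c + l^2*(42*c - 60) + l*(7*c^2 + 137*c - 210) + 120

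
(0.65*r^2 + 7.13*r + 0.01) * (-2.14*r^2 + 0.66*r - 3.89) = -1.391*r^4 - 14.8292*r^3 + 2.1559*r^2 - 27.7291*r - 0.0389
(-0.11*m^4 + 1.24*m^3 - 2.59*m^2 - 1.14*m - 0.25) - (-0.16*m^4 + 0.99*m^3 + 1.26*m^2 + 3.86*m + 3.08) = 0.05*m^4 + 0.25*m^3 - 3.85*m^2 - 5.0*m - 3.33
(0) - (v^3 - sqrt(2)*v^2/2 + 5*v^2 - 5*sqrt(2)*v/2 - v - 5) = -v^3 - 5*v^2 + sqrt(2)*v^2/2 + v + 5*sqrt(2)*v/2 + 5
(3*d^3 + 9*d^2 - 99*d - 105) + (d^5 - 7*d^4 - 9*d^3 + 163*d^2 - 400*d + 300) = d^5 - 7*d^4 - 6*d^3 + 172*d^2 - 499*d + 195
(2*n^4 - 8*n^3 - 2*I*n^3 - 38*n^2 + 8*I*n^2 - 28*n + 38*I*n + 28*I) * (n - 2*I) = 2*n^5 - 8*n^4 - 6*I*n^4 - 42*n^3 + 24*I*n^3 - 12*n^2 + 114*I*n^2 + 76*n + 84*I*n + 56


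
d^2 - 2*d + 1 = (d - 1)^2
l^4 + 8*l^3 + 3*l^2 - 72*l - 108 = (l - 3)*(l + 2)*(l + 3)*(l + 6)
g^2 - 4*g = g*(g - 4)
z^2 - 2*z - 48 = (z - 8)*(z + 6)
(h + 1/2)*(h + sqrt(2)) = h^2 + h/2 + sqrt(2)*h + sqrt(2)/2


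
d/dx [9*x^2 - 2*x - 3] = 18*x - 2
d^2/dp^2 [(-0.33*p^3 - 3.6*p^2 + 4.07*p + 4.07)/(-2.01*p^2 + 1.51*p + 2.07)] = (1.77635683940025e-15*p^5 - 6.78276600000004*p^3 - 2.599236*p^2 - 19.00305*p + 3.866366)/(8.120601*p^6 - 18.301653*p^5 - 11.340018*p^4 + 34.252991*p^3 + 11.678526*p^2 - 19.410597*p - 8.869743)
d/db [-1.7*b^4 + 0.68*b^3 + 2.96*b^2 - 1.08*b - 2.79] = -6.8*b^3 + 2.04*b^2 + 5.92*b - 1.08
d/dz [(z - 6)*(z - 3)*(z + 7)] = 3*z^2 - 4*z - 45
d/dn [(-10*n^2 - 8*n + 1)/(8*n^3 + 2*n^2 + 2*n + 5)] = 2*(40*n^4 + 64*n^3 - 14*n^2 - 52*n - 21)/(64*n^6 + 32*n^5 + 36*n^4 + 88*n^3 + 24*n^2 + 20*n + 25)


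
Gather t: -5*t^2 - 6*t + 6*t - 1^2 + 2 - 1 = -5*t^2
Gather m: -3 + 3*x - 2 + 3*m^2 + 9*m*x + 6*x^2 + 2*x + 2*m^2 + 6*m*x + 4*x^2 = 5*m^2 + 15*m*x + 10*x^2 + 5*x - 5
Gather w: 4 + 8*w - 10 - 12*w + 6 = -4*w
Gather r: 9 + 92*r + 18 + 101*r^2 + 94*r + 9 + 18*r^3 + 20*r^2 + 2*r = 18*r^3 + 121*r^2 + 188*r + 36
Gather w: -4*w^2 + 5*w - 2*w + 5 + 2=-4*w^2 + 3*w + 7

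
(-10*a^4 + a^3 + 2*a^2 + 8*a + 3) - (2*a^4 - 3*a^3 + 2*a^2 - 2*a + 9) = -12*a^4 + 4*a^3 + 10*a - 6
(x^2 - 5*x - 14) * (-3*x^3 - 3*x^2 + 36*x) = -3*x^5 + 12*x^4 + 93*x^3 - 138*x^2 - 504*x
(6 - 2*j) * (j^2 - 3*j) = -2*j^3 + 12*j^2 - 18*j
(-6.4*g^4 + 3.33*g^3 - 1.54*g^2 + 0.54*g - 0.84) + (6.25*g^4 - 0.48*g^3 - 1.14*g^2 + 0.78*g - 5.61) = -0.15*g^4 + 2.85*g^3 - 2.68*g^2 + 1.32*g - 6.45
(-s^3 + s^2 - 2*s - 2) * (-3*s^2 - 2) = 3*s^5 - 3*s^4 + 8*s^3 + 4*s^2 + 4*s + 4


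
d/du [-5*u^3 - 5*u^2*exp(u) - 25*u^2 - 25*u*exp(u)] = -5*u^2*exp(u) - 15*u^2 - 35*u*exp(u) - 50*u - 25*exp(u)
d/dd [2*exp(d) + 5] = 2*exp(d)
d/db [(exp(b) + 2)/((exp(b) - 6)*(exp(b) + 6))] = (-exp(2*b) - 4*exp(b) - 36)*exp(b)/(exp(4*b) - 72*exp(2*b) + 1296)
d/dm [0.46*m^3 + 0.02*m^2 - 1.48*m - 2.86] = 1.38*m^2 + 0.04*m - 1.48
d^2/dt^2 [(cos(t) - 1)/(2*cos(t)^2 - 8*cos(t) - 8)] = (9*sin(t)^4*cos(t) + 42*sin(t)^2 + 9*cos(t) + 21*cos(3*t)/2 - cos(5*t)/2 + 30)/(2*(sin(t)^2 + 4*cos(t) + 3)^3)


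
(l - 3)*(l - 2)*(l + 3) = l^3 - 2*l^2 - 9*l + 18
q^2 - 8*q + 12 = (q - 6)*(q - 2)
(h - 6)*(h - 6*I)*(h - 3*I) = h^3 - 6*h^2 - 9*I*h^2 - 18*h + 54*I*h + 108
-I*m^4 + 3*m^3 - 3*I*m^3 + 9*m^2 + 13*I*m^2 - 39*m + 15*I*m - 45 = (m - 3)*(m + 5)*(m + 3*I)*(-I*m - I)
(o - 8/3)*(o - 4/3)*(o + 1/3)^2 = o^4 - 10*o^3/3 + o^2 + 52*o/27 + 32/81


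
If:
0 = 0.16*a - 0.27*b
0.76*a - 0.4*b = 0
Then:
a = 0.00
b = 0.00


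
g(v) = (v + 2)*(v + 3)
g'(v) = 2*v + 5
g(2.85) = 28.37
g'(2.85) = 10.70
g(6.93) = 88.67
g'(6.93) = 18.86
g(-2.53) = -0.25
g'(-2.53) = -0.06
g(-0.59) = 3.40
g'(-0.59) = 3.82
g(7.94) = 108.74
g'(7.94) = 20.88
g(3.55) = 36.35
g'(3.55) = 12.10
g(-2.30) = -0.21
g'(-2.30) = 0.40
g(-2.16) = -0.13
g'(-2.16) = 0.68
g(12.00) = 210.00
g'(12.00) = 29.00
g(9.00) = 132.00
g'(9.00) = 23.00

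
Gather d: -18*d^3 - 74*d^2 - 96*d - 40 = -18*d^3 - 74*d^2 - 96*d - 40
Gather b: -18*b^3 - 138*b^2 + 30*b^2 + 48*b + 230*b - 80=-18*b^3 - 108*b^2 + 278*b - 80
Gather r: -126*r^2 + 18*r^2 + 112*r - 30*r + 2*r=-108*r^2 + 84*r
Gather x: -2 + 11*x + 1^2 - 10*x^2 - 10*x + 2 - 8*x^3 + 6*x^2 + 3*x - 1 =-8*x^3 - 4*x^2 + 4*x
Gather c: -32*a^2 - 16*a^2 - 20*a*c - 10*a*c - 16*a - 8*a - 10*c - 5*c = -48*a^2 - 24*a + c*(-30*a - 15)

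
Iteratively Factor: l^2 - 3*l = (l)*(l - 3)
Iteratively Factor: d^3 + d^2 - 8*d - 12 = (d + 2)*(d^2 - d - 6) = (d + 2)^2*(d - 3)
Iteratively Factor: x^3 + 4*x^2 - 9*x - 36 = (x + 4)*(x^2 - 9) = (x + 3)*(x + 4)*(x - 3)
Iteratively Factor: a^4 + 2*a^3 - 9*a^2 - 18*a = (a)*(a^3 + 2*a^2 - 9*a - 18) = a*(a + 2)*(a^2 - 9) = a*(a - 3)*(a + 2)*(a + 3)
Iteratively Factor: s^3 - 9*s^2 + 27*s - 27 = (s - 3)*(s^2 - 6*s + 9) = (s - 3)^2*(s - 3)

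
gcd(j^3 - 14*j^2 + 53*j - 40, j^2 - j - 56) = j - 8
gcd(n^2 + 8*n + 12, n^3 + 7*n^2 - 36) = n + 6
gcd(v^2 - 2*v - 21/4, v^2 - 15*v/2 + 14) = v - 7/2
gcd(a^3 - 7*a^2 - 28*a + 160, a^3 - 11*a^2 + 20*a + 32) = a^2 - 12*a + 32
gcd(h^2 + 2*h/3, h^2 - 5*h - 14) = 1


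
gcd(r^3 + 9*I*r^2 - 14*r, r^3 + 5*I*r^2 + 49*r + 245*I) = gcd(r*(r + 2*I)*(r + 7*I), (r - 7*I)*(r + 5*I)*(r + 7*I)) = r + 7*I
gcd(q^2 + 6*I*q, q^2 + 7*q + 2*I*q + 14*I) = 1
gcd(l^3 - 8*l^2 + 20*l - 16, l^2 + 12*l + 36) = 1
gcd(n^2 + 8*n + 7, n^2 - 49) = n + 7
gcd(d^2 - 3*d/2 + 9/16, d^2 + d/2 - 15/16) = d - 3/4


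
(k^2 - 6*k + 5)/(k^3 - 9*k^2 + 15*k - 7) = (k - 5)/(k^2 - 8*k + 7)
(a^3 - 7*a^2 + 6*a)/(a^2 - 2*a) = (a^2 - 7*a + 6)/(a - 2)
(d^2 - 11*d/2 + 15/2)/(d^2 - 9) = (d - 5/2)/(d + 3)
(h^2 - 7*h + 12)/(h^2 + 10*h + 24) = (h^2 - 7*h + 12)/(h^2 + 10*h + 24)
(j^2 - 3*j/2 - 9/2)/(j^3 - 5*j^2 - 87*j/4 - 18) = 2*(j - 3)/(2*j^2 - 13*j - 24)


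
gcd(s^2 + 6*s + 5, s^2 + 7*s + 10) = s + 5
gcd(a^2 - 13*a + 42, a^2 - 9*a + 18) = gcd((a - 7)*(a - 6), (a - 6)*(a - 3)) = a - 6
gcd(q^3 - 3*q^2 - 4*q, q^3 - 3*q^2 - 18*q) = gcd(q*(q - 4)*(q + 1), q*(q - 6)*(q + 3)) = q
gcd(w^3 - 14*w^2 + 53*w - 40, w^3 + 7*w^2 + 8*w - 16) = w - 1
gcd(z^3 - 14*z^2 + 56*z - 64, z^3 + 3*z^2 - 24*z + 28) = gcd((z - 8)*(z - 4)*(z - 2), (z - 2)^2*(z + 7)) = z - 2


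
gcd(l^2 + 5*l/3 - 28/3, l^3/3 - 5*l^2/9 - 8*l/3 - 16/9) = 1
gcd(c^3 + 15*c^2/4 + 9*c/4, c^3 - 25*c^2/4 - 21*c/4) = c^2 + 3*c/4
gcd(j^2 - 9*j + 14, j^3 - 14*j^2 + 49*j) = j - 7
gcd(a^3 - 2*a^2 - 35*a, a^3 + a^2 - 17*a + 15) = a + 5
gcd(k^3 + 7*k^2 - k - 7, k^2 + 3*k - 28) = k + 7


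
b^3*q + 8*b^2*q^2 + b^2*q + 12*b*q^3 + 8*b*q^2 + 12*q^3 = (b + 2*q)*(b + 6*q)*(b*q + q)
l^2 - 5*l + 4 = (l - 4)*(l - 1)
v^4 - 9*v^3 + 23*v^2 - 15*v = v*(v - 5)*(v - 3)*(v - 1)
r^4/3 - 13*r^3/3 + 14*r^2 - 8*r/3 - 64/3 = (r/3 + 1/3)*(r - 8)*(r - 4)*(r - 2)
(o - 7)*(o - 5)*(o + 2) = o^3 - 10*o^2 + 11*o + 70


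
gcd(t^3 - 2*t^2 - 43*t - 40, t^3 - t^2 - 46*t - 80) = t^2 - 3*t - 40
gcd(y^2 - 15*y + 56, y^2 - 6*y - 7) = y - 7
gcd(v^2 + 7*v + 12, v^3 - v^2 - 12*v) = v + 3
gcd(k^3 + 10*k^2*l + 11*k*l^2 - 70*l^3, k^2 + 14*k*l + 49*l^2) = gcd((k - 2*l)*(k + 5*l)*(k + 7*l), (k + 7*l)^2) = k + 7*l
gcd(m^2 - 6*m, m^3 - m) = m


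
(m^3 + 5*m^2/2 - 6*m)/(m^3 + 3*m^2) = (m^2 + 5*m/2 - 6)/(m*(m + 3))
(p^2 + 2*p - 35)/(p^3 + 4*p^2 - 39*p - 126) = (p - 5)/(p^2 - 3*p - 18)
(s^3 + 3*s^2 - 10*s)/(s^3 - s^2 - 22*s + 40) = s/(s - 4)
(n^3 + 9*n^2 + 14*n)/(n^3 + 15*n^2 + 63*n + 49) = n*(n + 2)/(n^2 + 8*n + 7)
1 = 1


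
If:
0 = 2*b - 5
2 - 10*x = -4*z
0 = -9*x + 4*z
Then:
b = 5/2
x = 2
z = 9/2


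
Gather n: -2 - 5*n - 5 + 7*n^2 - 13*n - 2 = 7*n^2 - 18*n - 9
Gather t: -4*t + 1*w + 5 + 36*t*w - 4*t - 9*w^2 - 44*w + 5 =t*(36*w - 8) - 9*w^2 - 43*w + 10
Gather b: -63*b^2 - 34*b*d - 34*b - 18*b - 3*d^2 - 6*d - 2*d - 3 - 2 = -63*b^2 + b*(-34*d - 52) - 3*d^2 - 8*d - 5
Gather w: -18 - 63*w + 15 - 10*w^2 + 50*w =-10*w^2 - 13*w - 3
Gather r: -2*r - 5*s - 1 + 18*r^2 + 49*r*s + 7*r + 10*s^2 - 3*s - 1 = 18*r^2 + r*(49*s + 5) + 10*s^2 - 8*s - 2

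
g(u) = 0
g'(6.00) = 0.00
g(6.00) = 0.00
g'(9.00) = 0.00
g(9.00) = 0.00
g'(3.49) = 0.00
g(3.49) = 0.00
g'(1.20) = 0.00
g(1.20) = 0.00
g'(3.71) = 0.00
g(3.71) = 0.00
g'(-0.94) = 0.00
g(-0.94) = 0.00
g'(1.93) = 0.00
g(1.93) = 0.00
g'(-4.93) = 0.00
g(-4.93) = 0.00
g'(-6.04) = 0.00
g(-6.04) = 0.00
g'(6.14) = 0.00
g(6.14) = 0.00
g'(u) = 0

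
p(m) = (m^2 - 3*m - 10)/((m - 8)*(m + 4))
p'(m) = (2*m - 3)/((m - 8)*(m + 4)) - (m^2 - 3*m - 10)/((m - 8)*(m + 4)^2) - (m^2 - 3*m - 10)/((m - 8)^2*(m + 4)) = (-m^2 - 44*m + 56)/(m^4 - 8*m^3 - 48*m^2 + 256*m + 1024)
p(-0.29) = 0.29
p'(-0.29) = 0.07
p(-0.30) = 0.29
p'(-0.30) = 0.07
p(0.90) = 0.34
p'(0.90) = 0.01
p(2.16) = 0.33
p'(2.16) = -0.03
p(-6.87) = 1.35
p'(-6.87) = 0.17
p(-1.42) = 0.15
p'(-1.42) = 0.20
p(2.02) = 0.33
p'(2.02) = -0.03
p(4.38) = 0.13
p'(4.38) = -0.17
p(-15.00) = 1.03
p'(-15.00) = 0.01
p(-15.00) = 1.03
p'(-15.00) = 0.01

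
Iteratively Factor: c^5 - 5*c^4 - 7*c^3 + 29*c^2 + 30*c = (c + 2)*(c^4 - 7*c^3 + 7*c^2 + 15*c) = (c - 3)*(c + 2)*(c^3 - 4*c^2 - 5*c) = c*(c - 3)*(c + 2)*(c^2 - 4*c - 5) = c*(c - 5)*(c - 3)*(c + 2)*(c + 1)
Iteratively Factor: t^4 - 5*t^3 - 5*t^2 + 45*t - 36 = (t - 1)*(t^3 - 4*t^2 - 9*t + 36) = (t - 1)*(t + 3)*(t^2 - 7*t + 12) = (t - 4)*(t - 1)*(t + 3)*(t - 3)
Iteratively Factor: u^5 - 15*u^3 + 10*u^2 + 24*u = (u + 4)*(u^4 - 4*u^3 + u^2 + 6*u) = (u - 2)*(u + 4)*(u^3 - 2*u^2 - 3*u) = u*(u - 2)*(u + 4)*(u^2 - 2*u - 3) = u*(u - 3)*(u - 2)*(u + 4)*(u + 1)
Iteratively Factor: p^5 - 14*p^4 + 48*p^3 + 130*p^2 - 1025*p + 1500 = (p - 5)*(p^4 - 9*p^3 + 3*p^2 + 145*p - 300) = (p - 5)*(p - 3)*(p^3 - 6*p^2 - 15*p + 100) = (p - 5)^2*(p - 3)*(p^2 - p - 20) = (p - 5)^2*(p - 3)*(p + 4)*(p - 5)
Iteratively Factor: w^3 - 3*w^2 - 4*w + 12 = (w - 3)*(w^2 - 4) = (w - 3)*(w - 2)*(w + 2)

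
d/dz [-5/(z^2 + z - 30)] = 5*(2*z + 1)/(z^2 + z - 30)^2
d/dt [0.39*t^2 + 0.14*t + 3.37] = 0.78*t + 0.14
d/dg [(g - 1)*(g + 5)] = 2*g + 4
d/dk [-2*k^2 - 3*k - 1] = -4*k - 3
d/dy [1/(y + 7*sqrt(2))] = -1/(y + 7*sqrt(2))^2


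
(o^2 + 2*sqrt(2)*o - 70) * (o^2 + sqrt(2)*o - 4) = o^4 + 3*sqrt(2)*o^3 - 70*o^2 - 78*sqrt(2)*o + 280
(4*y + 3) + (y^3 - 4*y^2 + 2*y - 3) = y^3 - 4*y^2 + 6*y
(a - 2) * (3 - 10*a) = -10*a^2 + 23*a - 6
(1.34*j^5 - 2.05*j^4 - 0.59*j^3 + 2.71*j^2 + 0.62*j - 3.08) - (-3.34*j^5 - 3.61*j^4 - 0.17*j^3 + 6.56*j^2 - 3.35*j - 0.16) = 4.68*j^5 + 1.56*j^4 - 0.42*j^3 - 3.85*j^2 + 3.97*j - 2.92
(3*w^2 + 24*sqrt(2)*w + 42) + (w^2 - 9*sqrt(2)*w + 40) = 4*w^2 + 15*sqrt(2)*w + 82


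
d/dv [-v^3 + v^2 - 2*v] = -3*v^2 + 2*v - 2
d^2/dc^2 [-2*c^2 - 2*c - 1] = -4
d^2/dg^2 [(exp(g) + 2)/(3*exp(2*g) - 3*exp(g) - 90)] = (exp(4*g) + 9*exp(3*g) + 174*exp(2*g) + 212*exp(g) + 840)*exp(g)/(3*(exp(6*g) - 3*exp(5*g) - 87*exp(4*g) + 179*exp(3*g) + 2610*exp(2*g) - 2700*exp(g) - 27000))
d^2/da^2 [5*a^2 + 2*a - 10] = 10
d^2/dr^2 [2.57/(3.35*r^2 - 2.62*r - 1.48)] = (57.68365*r^2 - 45.11378*r - 2.57*(6.7*r - 2.62)*(13.4*r - 5.24) - 25.48412)/(-3.35*r^2 + 2.62*r + 1.48)^3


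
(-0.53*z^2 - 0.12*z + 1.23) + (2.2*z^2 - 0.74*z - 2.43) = 1.67*z^2 - 0.86*z - 1.2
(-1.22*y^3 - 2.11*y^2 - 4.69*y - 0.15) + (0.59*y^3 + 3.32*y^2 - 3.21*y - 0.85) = -0.63*y^3 + 1.21*y^2 - 7.9*y - 1.0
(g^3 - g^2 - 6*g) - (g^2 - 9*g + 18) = g^3 - 2*g^2 + 3*g - 18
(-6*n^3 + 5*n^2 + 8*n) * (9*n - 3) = -54*n^4 + 63*n^3 + 57*n^2 - 24*n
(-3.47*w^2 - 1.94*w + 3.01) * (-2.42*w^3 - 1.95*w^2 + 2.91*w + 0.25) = 8.3974*w^5 + 11.4613*w^4 - 13.5989*w^3 - 12.3824*w^2 + 8.2741*w + 0.7525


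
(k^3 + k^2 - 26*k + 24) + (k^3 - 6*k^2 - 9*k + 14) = 2*k^3 - 5*k^2 - 35*k + 38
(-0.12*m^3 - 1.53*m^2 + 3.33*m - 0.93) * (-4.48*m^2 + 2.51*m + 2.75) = 0.5376*m^5 + 6.5532*m^4 - 19.0887*m^3 + 8.3172*m^2 + 6.8232*m - 2.5575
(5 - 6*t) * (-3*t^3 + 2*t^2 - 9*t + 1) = 18*t^4 - 27*t^3 + 64*t^2 - 51*t + 5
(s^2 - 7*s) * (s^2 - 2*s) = s^4 - 9*s^3 + 14*s^2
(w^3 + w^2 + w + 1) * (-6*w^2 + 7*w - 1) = -6*w^5 + w^4 + 6*w - 1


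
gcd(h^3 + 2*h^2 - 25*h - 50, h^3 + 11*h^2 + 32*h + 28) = h + 2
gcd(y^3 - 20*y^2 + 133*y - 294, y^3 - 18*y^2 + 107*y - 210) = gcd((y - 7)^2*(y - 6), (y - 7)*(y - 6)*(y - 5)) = y^2 - 13*y + 42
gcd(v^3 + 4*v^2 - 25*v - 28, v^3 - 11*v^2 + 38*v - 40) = v - 4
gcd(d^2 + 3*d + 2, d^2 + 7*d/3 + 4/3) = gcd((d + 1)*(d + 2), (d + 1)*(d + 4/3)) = d + 1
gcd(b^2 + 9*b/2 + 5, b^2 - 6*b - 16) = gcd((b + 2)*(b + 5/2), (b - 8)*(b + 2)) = b + 2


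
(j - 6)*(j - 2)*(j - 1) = j^3 - 9*j^2 + 20*j - 12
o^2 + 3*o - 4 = (o - 1)*(o + 4)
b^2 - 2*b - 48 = (b - 8)*(b + 6)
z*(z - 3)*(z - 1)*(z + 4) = z^4 - 13*z^2 + 12*z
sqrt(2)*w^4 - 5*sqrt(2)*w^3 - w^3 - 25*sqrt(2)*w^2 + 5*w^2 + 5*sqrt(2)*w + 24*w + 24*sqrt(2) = (w - 8)*(w + 3)*(w - sqrt(2))*(sqrt(2)*w + 1)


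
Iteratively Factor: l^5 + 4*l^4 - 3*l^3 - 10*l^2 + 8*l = (l)*(l^4 + 4*l^3 - 3*l^2 - 10*l + 8) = l*(l + 2)*(l^3 + 2*l^2 - 7*l + 4) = l*(l + 2)*(l + 4)*(l^2 - 2*l + 1) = l*(l - 1)*(l + 2)*(l + 4)*(l - 1)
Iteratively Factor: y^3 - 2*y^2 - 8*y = (y - 4)*(y^2 + 2*y) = y*(y - 4)*(y + 2)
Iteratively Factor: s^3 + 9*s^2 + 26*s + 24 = (s + 4)*(s^2 + 5*s + 6) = (s + 3)*(s + 4)*(s + 2)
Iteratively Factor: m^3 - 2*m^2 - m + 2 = (m + 1)*(m^2 - 3*m + 2) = (m - 1)*(m + 1)*(m - 2)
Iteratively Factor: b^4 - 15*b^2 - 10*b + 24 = (b + 2)*(b^3 - 2*b^2 - 11*b + 12) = (b - 4)*(b + 2)*(b^2 + 2*b - 3) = (b - 4)*(b + 2)*(b + 3)*(b - 1)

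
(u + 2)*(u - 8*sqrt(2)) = u^2 - 8*sqrt(2)*u + 2*u - 16*sqrt(2)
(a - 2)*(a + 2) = a^2 - 4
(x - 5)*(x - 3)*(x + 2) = x^3 - 6*x^2 - x + 30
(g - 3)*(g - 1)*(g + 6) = g^3 + 2*g^2 - 21*g + 18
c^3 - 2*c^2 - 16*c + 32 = (c - 4)*(c - 2)*(c + 4)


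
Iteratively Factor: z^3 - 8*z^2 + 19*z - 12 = (z - 4)*(z^2 - 4*z + 3) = (z - 4)*(z - 1)*(z - 3)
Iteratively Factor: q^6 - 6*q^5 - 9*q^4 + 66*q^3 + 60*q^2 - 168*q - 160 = (q - 5)*(q^5 - q^4 - 14*q^3 - 4*q^2 + 40*q + 32) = (q - 5)*(q + 2)*(q^4 - 3*q^3 - 8*q^2 + 12*q + 16) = (q - 5)*(q - 2)*(q + 2)*(q^3 - q^2 - 10*q - 8) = (q - 5)*(q - 2)*(q + 1)*(q + 2)*(q^2 - 2*q - 8) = (q - 5)*(q - 2)*(q + 1)*(q + 2)^2*(q - 4)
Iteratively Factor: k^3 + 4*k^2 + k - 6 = (k + 2)*(k^2 + 2*k - 3) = (k + 2)*(k + 3)*(k - 1)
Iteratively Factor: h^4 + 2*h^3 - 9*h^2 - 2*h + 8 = (h - 1)*(h^3 + 3*h^2 - 6*h - 8) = (h - 1)*(h + 1)*(h^2 + 2*h - 8) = (h - 2)*(h - 1)*(h + 1)*(h + 4)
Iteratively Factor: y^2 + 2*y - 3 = (y - 1)*(y + 3)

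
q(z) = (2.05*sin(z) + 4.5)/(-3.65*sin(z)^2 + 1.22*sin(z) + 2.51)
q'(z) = (7.3*sin(z)*cos(z) - 1.22*cos(z))*(2.05*sin(z) + 4.5)/(-3.65*sin(z)^2 + 1.22*sin(z) + 2.51)^2 + 2.05*cos(z)/(-3.65*sin(z)^2 + 1.22*sin(z) + 2.51)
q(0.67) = 3.10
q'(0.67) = 5.20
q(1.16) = 11.38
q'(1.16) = 45.83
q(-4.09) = 5.65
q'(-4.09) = -15.30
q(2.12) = 6.98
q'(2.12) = -21.57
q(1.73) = 41.74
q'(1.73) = -255.56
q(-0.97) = -2.87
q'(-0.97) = -13.16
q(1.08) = 8.45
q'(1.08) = 29.11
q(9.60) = 1.89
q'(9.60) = 1.20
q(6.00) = 2.08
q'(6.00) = -2.42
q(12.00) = 4.23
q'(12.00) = -20.62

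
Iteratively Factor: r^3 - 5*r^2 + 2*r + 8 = (r - 4)*(r^2 - r - 2) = (r - 4)*(r - 2)*(r + 1)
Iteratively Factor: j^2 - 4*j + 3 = (j - 1)*(j - 3)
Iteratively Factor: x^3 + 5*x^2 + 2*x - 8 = (x - 1)*(x^2 + 6*x + 8) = (x - 1)*(x + 4)*(x + 2)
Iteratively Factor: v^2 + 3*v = (v)*(v + 3)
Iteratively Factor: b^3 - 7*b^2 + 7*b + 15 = (b + 1)*(b^2 - 8*b + 15) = (b - 5)*(b + 1)*(b - 3)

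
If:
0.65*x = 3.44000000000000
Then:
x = 5.29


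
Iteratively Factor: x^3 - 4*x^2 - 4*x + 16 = (x - 4)*(x^2 - 4) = (x - 4)*(x + 2)*(x - 2)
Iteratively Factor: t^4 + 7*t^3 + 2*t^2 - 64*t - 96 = (t - 3)*(t^3 + 10*t^2 + 32*t + 32) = (t - 3)*(t + 2)*(t^2 + 8*t + 16) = (t - 3)*(t + 2)*(t + 4)*(t + 4)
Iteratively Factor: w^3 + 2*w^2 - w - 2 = (w - 1)*(w^2 + 3*w + 2) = (w - 1)*(w + 2)*(w + 1)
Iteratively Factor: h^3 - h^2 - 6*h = (h + 2)*(h^2 - 3*h) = (h - 3)*(h + 2)*(h)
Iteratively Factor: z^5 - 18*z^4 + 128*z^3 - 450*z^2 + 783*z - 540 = (z - 3)*(z^4 - 15*z^3 + 83*z^2 - 201*z + 180) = (z - 4)*(z - 3)*(z^3 - 11*z^2 + 39*z - 45) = (z - 4)*(z - 3)^2*(z^2 - 8*z + 15) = (z - 5)*(z - 4)*(z - 3)^2*(z - 3)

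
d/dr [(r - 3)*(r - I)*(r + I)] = 3*r^2 - 6*r + 1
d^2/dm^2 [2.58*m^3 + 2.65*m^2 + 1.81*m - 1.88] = 15.48*m + 5.3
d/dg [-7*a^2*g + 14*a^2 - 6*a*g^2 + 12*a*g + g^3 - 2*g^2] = -7*a^2 - 12*a*g + 12*a + 3*g^2 - 4*g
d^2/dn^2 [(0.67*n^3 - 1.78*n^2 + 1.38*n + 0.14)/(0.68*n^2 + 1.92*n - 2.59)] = (4.44089209850063e-16*n^5 - 4.44089209850063e-16*n^4 + 13.223944*n^3 - 38.411856*n^2 + 42.646002*n - 8.63058)/(0.314432*n^6 + 2.663424*n^5 + 3.927408*n^4 - 13.211136*n^3 - 14.958804*n^2 + 38.638656*n - 17.373979)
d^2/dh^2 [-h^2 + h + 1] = -2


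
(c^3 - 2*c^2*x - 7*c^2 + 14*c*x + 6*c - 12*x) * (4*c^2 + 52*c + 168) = 4*c^5 - 8*c^4*x + 24*c^4 - 48*c^3*x - 172*c^3 + 344*c^2*x - 864*c^2 + 1728*c*x + 1008*c - 2016*x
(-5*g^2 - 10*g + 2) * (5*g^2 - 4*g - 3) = -25*g^4 - 30*g^3 + 65*g^2 + 22*g - 6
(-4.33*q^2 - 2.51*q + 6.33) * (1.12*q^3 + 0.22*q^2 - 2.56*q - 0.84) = -4.8496*q^5 - 3.7638*q^4 + 17.6222*q^3 + 11.4554*q^2 - 14.0964*q - 5.3172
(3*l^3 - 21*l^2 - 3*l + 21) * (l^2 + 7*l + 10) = 3*l^5 - 120*l^3 - 210*l^2 + 117*l + 210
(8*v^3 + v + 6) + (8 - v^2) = 8*v^3 - v^2 + v + 14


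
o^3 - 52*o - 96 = (o - 8)*(o + 2)*(o + 6)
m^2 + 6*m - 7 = (m - 1)*(m + 7)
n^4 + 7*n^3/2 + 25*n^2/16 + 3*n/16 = n*(n + 1/4)^2*(n + 3)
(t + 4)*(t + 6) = t^2 + 10*t + 24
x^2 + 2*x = x*(x + 2)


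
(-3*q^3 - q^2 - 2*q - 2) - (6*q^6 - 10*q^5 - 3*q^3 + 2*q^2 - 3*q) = -6*q^6 + 10*q^5 - 3*q^2 + q - 2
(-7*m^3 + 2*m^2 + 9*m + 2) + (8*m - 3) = -7*m^3 + 2*m^2 + 17*m - 1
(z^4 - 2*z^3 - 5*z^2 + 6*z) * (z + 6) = z^5 + 4*z^4 - 17*z^3 - 24*z^2 + 36*z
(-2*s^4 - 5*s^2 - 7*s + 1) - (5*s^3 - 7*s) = -2*s^4 - 5*s^3 - 5*s^2 + 1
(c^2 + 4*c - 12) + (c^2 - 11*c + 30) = 2*c^2 - 7*c + 18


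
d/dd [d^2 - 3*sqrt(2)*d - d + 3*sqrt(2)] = 2*d - 3*sqrt(2) - 1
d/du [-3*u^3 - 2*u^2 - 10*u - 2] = -9*u^2 - 4*u - 10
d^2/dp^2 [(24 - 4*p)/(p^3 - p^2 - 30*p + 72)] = 8*(-(p - 6)*(-3*p^2 + 2*p + 30)^2 + (3*p^2 - 2*p + (p - 6)*(3*p - 1) - 30)*(p^3 - p^2 - 30*p + 72))/(p^3 - p^2 - 30*p + 72)^3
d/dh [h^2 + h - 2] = 2*h + 1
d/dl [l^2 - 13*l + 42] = 2*l - 13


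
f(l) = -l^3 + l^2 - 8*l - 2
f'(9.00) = -233.00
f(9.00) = -722.00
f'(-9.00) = -269.00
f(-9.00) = 880.00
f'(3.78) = -43.31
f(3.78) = -71.96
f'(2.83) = -26.37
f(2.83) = -39.30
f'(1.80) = -14.12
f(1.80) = -18.99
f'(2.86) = -26.82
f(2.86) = -40.09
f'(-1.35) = -16.17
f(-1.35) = 13.08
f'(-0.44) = -9.46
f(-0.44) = 1.80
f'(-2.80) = -37.12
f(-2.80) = 50.19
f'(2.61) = -23.22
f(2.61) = -33.85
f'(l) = -3*l^2 + 2*l - 8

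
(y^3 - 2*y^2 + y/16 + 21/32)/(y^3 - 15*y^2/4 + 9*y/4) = (8*y^2 - 10*y - 7)/(8*y*(y - 3))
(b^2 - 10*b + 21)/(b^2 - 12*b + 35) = (b - 3)/(b - 5)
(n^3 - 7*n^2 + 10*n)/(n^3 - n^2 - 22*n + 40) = n*(n - 5)/(n^2 + n - 20)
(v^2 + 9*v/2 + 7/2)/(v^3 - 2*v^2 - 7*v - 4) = (v + 7/2)/(v^2 - 3*v - 4)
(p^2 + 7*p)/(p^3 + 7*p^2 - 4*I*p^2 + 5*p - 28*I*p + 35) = p/(p^2 - 4*I*p + 5)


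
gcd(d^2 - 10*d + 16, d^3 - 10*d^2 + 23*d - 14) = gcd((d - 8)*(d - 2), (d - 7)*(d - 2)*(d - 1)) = d - 2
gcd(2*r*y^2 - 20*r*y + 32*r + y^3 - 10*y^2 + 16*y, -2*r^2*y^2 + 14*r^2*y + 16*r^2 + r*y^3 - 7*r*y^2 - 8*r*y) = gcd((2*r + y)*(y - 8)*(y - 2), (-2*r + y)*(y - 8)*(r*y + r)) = y - 8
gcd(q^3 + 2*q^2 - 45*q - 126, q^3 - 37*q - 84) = q^2 - 4*q - 21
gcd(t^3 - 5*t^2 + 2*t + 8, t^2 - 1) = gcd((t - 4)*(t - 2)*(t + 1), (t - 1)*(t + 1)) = t + 1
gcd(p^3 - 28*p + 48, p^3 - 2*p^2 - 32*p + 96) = p^2 + 2*p - 24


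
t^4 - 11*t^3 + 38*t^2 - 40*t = t*(t - 5)*(t - 4)*(t - 2)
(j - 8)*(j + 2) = j^2 - 6*j - 16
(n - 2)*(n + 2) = n^2 - 4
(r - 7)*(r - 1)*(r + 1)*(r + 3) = r^4 - 4*r^3 - 22*r^2 + 4*r + 21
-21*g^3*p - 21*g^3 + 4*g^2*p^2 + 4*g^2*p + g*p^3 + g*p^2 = (-3*g + p)*(7*g + p)*(g*p + g)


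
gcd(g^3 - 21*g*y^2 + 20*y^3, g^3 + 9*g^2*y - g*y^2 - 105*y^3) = g + 5*y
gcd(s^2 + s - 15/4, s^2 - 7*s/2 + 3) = s - 3/2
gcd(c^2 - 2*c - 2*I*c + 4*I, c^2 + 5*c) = 1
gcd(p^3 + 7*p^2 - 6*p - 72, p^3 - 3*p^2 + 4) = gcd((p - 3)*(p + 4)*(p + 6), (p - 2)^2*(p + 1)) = 1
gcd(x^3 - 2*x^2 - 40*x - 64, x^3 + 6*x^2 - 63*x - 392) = x - 8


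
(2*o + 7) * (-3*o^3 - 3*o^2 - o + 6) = -6*o^4 - 27*o^3 - 23*o^2 + 5*o + 42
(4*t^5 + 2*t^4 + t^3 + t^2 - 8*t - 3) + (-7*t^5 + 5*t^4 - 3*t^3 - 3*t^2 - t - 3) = -3*t^5 + 7*t^4 - 2*t^3 - 2*t^2 - 9*t - 6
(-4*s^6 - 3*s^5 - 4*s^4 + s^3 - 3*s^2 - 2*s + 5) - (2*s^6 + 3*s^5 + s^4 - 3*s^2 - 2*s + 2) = -6*s^6 - 6*s^5 - 5*s^4 + s^3 + 3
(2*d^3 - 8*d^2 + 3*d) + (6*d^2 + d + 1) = 2*d^3 - 2*d^2 + 4*d + 1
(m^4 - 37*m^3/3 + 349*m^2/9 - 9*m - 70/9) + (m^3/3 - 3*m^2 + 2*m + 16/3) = m^4 - 12*m^3 + 322*m^2/9 - 7*m - 22/9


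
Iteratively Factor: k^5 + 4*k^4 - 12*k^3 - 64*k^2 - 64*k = (k + 2)*(k^4 + 2*k^3 - 16*k^2 - 32*k) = k*(k + 2)*(k^3 + 2*k^2 - 16*k - 32) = k*(k + 2)^2*(k^2 - 16) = k*(k - 4)*(k + 2)^2*(k + 4)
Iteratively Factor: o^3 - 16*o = (o)*(o^2 - 16) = o*(o + 4)*(o - 4)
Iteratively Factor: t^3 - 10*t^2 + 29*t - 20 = (t - 5)*(t^2 - 5*t + 4) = (t - 5)*(t - 1)*(t - 4)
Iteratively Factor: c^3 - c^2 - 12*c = (c + 3)*(c^2 - 4*c) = c*(c + 3)*(c - 4)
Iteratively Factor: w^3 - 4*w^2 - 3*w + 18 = (w - 3)*(w^2 - w - 6) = (w - 3)*(w + 2)*(w - 3)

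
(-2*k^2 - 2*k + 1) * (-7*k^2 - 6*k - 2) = 14*k^4 + 26*k^3 + 9*k^2 - 2*k - 2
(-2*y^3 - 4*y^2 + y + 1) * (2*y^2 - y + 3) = -4*y^5 - 6*y^4 - 11*y^2 + 2*y + 3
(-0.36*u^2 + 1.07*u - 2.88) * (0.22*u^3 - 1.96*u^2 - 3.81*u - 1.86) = -0.0792*u^5 + 0.941*u^4 - 1.3592*u^3 + 2.2377*u^2 + 8.9826*u + 5.3568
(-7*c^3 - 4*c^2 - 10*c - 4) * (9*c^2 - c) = -63*c^5 - 29*c^4 - 86*c^3 - 26*c^2 + 4*c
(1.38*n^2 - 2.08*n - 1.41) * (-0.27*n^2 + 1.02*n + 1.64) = -0.3726*n^4 + 1.9692*n^3 + 0.5223*n^2 - 4.8494*n - 2.3124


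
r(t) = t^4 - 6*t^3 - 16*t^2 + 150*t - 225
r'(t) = 4*t^3 - 18*t^2 - 32*t + 150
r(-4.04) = -430.12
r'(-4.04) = -278.27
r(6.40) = 184.50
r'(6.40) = 256.50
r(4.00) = -9.00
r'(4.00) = -10.00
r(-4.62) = -212.26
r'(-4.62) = -480.80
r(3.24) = -0.84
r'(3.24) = -6.59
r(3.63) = -4.69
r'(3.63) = -12.02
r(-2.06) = -531.44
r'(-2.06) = 104.57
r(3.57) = -3.98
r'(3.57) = -11.65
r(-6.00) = 891.00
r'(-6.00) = -1170.00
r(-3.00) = -576.00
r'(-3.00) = -24.00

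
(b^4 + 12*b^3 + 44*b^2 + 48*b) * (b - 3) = b^5 + 9*b^4 + 8*b^3 - 84*b^2 - 144*b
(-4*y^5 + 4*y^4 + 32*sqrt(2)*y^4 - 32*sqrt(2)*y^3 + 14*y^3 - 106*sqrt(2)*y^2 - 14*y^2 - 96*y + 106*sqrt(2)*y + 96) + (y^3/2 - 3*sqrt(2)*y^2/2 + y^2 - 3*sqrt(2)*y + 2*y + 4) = -4*y^5 + 4*y^4 + 32*sqrt(2)*y^4 - 32*sqrt(2)*y^3 + 29*y^3/2 - 215*sqrt(2)*y^2/2 - 13*y^2 - 94*y + 103*sqrt(2)*y + 100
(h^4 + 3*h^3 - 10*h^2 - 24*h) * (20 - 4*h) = -4*h^5 + 8*h^4 + 100*h^3 - 104*h^2 - 480*h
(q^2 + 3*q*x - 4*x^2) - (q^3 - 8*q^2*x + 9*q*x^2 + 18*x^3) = -q^3 + 8*q^2*x + q^2 - 9*q*x^2 + 3*q*x - 18*x^3 - 4*x^2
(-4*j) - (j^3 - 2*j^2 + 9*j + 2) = -j^3 + 2*j^2 - 13*j - 2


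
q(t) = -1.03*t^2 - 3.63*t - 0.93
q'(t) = -2.06*t - 3.63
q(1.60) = -9.37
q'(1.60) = -6.93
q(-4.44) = -5.12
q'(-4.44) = 5.52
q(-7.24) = -28.64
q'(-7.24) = 11.28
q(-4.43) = -5.06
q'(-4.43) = 5.50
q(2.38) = -15.40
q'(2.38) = -8.53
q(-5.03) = -8.73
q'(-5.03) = 6.73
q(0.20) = -1.70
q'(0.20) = -4.04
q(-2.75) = 1.26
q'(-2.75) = 2.04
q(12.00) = -192.81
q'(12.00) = -28.35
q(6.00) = -59.79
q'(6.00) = -15.99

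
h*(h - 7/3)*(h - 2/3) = h^3 - 3*h^2 + 14*h/9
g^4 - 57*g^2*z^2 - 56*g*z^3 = g*(g - 8*z)*(g + z)*(g + 7*z)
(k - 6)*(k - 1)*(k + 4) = k^3 - 3*k^2 - 22*k + 24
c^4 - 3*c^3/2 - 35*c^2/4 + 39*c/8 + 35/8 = (c - 7/2)*(c - 1)*(c + 1/2)*(c + 5/2)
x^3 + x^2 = x^2*(x + 1)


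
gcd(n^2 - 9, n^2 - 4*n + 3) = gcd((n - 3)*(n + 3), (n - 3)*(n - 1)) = n - 3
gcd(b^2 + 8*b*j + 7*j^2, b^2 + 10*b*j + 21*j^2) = b + 7*j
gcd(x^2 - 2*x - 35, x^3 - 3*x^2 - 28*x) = x - 7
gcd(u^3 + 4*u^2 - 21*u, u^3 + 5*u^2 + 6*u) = u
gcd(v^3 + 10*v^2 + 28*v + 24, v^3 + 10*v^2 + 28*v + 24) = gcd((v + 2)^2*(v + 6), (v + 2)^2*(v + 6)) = v^3 + 10*v^2 + 28*v + 24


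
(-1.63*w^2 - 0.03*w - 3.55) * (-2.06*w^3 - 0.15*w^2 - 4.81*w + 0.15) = 3.3578*w^5 + 0.3063*w^4 + 15.1578*w^3 + 0.4323*w^2 + 17.071*w - 0.5325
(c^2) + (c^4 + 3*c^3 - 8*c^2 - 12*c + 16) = c^4 + 3*c^3 - 7*c^2 - 12*c + 16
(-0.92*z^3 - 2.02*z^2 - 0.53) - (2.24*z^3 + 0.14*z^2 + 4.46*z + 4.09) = -3.16*z^3 - 2.16*z^2 - 4.46*z - 4.62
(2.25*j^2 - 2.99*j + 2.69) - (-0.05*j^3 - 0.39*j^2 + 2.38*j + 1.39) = 0.05*j^3 + 2.64*j^2 - 5.37*j + 1.3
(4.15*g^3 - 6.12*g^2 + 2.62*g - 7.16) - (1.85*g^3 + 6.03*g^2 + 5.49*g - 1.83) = 2.3*g^3 - 12.15*g^2 - 2.87*g - 5.33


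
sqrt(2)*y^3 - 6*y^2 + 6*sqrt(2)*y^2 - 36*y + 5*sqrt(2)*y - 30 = (y + 5)*(y - 3*sqrt(2))*(sqrt(2)*y + sqrt(2))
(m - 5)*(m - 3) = m^2 - 8*m + 15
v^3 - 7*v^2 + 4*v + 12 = (v - 6)*(v - 2)*(v + 1)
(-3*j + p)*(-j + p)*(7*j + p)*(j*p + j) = 21*j^4*p + 21*j^4 - 25*j^3*p^2 - 25*j^3*p + 3*j^2*p^3 + 3*j^2*p^2 + j*p^4 + j*p^3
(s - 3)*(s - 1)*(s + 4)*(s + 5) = s^4 + 5*s^3 - 13*s^2 - 53*s + 60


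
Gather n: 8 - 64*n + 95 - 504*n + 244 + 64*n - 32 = 315 - 504*n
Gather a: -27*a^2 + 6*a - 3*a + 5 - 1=-27*a^2 + 3*a + 4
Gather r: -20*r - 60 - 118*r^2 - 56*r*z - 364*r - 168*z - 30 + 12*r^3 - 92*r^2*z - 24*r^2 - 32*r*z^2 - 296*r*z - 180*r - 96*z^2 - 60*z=12*r^3 + r^2*(-92*z - 142) + r*(-32*z^2 - 352*z - 564) - 96*z^2 - 228*z - 90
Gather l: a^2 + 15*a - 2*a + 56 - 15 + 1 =a^2 + 13*a + 42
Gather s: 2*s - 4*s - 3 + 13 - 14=-2*s - 4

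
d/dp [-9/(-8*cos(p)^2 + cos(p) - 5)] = 9*(16*cos(p) - 1)*sin(p)/(8*sin(p)^2 + cos(p) - 13)^2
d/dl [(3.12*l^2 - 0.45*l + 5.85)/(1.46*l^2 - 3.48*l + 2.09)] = (-10.2006*l^2 - 4.0404*l + 19.4175)/(2.1316*l^4 - 10.1616*l^3 + 18.2132*l^2 - 14.5464*l + 4.3681)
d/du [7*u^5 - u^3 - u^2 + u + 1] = 35*u^4 - 3*u^2 - 2*u + 1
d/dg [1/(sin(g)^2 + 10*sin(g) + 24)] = -2*(sin(g) + 5)*cos(g)/(sin(g)^2 + 10*sin(g) + 24)^2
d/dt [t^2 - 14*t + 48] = 2*t - 14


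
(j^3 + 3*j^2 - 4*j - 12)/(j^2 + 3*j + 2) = (j^2 + j - 6)/(j + 1)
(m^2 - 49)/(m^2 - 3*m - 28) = (m + 7)/(m + 4)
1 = 1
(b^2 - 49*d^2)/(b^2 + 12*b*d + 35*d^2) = (b - 7*d)/(b + 5*d)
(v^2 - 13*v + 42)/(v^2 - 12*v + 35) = (v - 6)/(v - 5)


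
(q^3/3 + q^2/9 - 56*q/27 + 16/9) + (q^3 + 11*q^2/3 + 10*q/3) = 4*q^3/3 + 34*q^2/9 + 34*q/27 + 16/9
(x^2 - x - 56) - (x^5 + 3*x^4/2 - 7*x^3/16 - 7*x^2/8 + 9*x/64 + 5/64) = -x^5 - 3*x^4/2 + 7*x^3/16 + 15*x^2/8 - 73*x/64 - 3589/64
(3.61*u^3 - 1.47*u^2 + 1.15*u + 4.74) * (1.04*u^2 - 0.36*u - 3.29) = 3.7544*u^5 - 2.8284*u^4 - 10.1517*u^3 + 9.3519*u^2 - 5.4899*u - 15.5946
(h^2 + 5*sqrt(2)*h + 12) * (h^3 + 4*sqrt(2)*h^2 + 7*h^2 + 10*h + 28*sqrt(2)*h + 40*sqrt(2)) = h^5 + 7*h^4 + 9*sqrt(2)*h^4 + 62*h^3 + 63*sqrt(2)*h^3 + 138*sqrt(2)*h^2 + 364*h^2 + 336*sqrt(2)*h + 520*h + 480*sqrt(2)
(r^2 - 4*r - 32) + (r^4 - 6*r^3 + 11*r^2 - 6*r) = r^4 - 6*r^3 + 12*r^2 - 10*r - 32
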